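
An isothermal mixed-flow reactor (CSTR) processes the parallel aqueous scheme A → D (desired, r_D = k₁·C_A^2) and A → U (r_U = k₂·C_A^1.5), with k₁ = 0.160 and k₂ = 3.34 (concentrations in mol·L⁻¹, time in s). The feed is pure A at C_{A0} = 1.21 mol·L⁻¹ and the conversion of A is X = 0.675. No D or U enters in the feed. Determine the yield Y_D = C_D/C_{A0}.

0.0197

Exit C_A = C_{A0}(1−X) = 1.21×0.325 = 0.3932 mol·L⁻¹.
A CSTR operates uniformly at the exit composition, giving r_D = 0.02474 and r_U = 0.8237 (each k·C_A^n at C_A = 0.3932).
Fraction of consumed A going to D: r_D/(r_D+r_U) = 0.02916.
C_D = 0.02916·C_{A0}·X = 0.02916×1.21×0.675 = 0.0238 mol·L⁻¹; Y_D = C_D/C_{A0} = 0.0197.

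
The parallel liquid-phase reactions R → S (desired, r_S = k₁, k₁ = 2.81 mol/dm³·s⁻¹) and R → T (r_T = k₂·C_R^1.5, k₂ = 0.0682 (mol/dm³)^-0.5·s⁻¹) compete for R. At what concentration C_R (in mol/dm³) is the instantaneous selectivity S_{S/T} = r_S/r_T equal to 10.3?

2.52 mol/dm³

S_{S/T} = (k₁/k₂)·C_R^-1.5 ⇒ C_R = (S·k₂/k₁)^(1/(-1.5)).
= (10.3×0.0682/2.81)^(-0.6667) = (0.2500)^(-0.6667) = 2.52 mol/dm³.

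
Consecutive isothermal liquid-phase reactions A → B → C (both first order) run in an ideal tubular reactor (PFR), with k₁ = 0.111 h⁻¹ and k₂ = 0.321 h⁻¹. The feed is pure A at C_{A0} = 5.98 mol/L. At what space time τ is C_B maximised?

The intermediate peaks when r₁ = r₂, i.e. k₁e^(−k₁τ) = k₂e^(−k₂τ), giving τ_opt = ln(k₂/k₁)/(k₂−k₁).
= ln(0.321/0.111)/(0.321−0.111) = ln(2.892)/0.2100 = 1.062/0.2100 = 5.06 h.

5.06 h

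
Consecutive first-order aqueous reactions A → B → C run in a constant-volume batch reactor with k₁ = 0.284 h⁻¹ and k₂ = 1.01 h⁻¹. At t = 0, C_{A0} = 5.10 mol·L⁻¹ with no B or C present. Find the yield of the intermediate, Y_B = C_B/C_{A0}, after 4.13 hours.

Solving the coupled first-order balances gives C_B(t) = [k₁/(k₂−k₁)]·C_{A0}·(e^(−k₁t) − e^(−k₂t)).
e^(−k₁t) = e^(−0.284×4.13) = e^(−1.173) = 0.3095; e^(−k₂t) = e^(−4.171) = 0.01543.
C_B = 0.284×5.10/(1.01−0.284) × (0.3095−0.01543) = 1.995×0.2940 = 0.5866 mol·L⁻¹.
Y_B = C_B/C_{A0} = 0.5866/5.10 = 0.115.

0.115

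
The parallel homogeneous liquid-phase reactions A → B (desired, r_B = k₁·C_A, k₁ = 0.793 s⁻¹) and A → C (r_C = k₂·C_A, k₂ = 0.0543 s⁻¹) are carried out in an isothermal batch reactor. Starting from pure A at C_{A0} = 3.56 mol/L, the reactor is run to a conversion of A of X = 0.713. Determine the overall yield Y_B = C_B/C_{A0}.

0.667

C_A = C_{A0}(1−X) = 1.022 mol/L.
Both paths are first order in A, so the instantaneous fraction to B is constant: dC_B/d(−C_A) = k₁/(k₁+k₂) = 0.9359.
C_B = 0.9359·(C_{A0}−C_A) = 0.9359×2.538 = 2.38 mol/L.
Y_B = C_B/C_{A0} = 2.376/3.56 = 0.667.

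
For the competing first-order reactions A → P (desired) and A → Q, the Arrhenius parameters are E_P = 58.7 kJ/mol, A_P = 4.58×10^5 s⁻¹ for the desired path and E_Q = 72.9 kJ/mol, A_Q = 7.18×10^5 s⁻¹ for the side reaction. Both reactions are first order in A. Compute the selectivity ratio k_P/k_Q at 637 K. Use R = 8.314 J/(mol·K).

k_P/k_Q = (A_P/A_Q)·exp[−(E_P−E_Q)/(RT)] = (A_P/A_Q)·exp[(E_Q−E_P)/(RT)].
(E_Q−E_P)/(RT) = (72.9−58.7)×10³/(8.314×637) = 14200/5296 = 2.681.
k_P/k_Q = (4.58×10^5/7.18×10^5)·exp(2.681) = 0.6379 × 14.60 = 9.32.
Since E_P < E_Q, lowering the temperature improves selectivity toward P.

9.32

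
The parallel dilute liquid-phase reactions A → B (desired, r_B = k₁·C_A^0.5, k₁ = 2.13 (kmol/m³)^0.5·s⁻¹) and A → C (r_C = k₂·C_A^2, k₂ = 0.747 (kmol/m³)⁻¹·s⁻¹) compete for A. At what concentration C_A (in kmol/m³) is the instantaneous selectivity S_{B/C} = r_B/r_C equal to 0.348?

S_{B/C} = (k₁/k₂)·C_A^-1.5 ⇒ C_A = (S·k₂/k₁)^(1/(-1.5)).
= (0.348×0.747/2.13)^(-0.6667) = (0.1220)^(-0.6667) = 4.06 kmol/m³.

4.06 kmol/m³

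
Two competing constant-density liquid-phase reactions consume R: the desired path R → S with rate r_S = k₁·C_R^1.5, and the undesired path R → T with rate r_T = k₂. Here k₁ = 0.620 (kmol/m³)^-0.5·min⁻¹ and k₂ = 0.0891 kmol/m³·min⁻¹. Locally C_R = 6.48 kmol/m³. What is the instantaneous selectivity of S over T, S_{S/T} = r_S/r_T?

115

S_{S/T} = r_S/r_T = (k₁·C_R^1.5)/(k₂) = (k₁/k₂)·C_R^1.5.
= (0.620×6.480^1.5) / (0.0891) = 10.23/0.08910 = 115.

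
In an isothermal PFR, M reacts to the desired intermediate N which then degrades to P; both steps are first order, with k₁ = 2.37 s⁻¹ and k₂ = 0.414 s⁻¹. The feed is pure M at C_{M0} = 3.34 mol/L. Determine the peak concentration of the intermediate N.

2.31 mol/L

At the optimum, C_{N,max}/C_{M0} = (k₁/k₂)^[k₂/(k₂−k₁)].
= (2.37/0.414)^(0.414/(0.414−2.37)) = (5.725)^(-0.2117) = 0.6912.
C_{N,max} = 0.6912×3.34 = 2.31 mol/L.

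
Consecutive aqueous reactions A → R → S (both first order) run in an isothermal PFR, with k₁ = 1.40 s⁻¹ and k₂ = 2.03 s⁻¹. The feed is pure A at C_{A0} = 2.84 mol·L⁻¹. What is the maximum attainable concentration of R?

At the optimum, C_{R,max}/C_{A0} = (k₁/k₂)^[k₂/(k₂−k₁)].
= (1.40/2.03)^(2.03/(2.03−1.40)) = (0.6897)^(3.222) = 0.3020.
C_{R,max} = 0.3020×2.84 = 0.858 mol·L⁻¹.

0.858 mol·L⁻¹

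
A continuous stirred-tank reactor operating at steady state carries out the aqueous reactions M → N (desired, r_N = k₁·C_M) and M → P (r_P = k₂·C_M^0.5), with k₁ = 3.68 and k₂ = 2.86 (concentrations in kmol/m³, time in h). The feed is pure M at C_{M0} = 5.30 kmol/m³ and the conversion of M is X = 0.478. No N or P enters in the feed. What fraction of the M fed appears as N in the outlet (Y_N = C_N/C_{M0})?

0.326

Exit C_M = C_{M0}(1−X) = 5.30×0.522 = 2.767 kmol/m³.
In a CSTR the entire volume is at exit conditions, so r_N = 3.68×2.767 = 10.18 and r_P = 2.86×2.767^0.5 = 4.757.
Fraction of consumed M going to N: r_N/(r_N+r_P) = 0.6815.
C_N = 0.6815·C_{M0}·X = 0.6815×5.30×0.478 = 1.73 kmol/m³; Y_N = C_N/C_{M0} = 0.326.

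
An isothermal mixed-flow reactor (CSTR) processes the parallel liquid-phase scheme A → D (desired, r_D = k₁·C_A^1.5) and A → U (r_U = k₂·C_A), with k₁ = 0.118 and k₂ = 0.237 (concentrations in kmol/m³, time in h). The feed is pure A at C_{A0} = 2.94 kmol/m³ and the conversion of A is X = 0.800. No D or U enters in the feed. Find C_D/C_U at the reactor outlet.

Exit C_A = C_{A0}(1−X) = 2.94×0.200 = 0.5880 kmol/m³.
In a CSTR the entire volume is at exit conditions, so r_D = 0.118×0.5880^1.5 = 0.05320 and r_U = 0.237×0.5880 = 0.1394.
Overall selectivity = C_D/C_U = r_Dτ/(r_Uτ) = r_D/r_U = 0.382.

0.382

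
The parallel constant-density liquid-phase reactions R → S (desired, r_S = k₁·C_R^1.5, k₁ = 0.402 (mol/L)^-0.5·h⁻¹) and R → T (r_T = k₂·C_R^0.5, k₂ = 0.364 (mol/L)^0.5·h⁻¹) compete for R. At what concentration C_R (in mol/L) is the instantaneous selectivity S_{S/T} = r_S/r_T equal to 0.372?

0.337 mol/L

S_{S/T} = (k₁/k₂)·C_R ⇒ C_R = S·k₂/k₁.
= 0.372×0.364/0.402 = 0.337 mol/L.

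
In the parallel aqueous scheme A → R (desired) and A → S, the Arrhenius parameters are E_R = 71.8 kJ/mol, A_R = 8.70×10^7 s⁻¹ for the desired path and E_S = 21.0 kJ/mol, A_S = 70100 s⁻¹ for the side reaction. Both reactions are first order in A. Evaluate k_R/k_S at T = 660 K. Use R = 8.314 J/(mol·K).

0.118

k_R/k_S = (A_R/A_S)·exp[−(E_R−E_S)/(RT)] = (A_R/A_S)·exp[(E_S−E_R)/(RT)].
(E_S−E_R)/(RT) = (21.0−71.8)×10³/(8.314×660) = -50800/5487 = -9.258.
k_R/k_S = (8.70×10^7/70100)·exp(-9.258) = 1241 × 9.536×10^-5 = 0.118.
Since E_R > E_S, raising the temperature improves selectivity toward R.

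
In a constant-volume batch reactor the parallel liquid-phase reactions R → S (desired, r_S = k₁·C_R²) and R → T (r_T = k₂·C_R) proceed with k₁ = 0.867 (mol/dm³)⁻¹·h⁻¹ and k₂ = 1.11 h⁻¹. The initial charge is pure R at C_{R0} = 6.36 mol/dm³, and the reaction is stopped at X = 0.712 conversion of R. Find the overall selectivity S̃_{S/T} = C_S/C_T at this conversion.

C_R = C_{R0}(1−X) = 1.832 mol/dm³.
Along a PFR/batch, dC_T/dC_R = −r_T/(r_S+r_T) = −k₂/(k₂+k₁·C_R).
Integrating from C_{R0} to C_R: C_T = (1.11/0.867)·ln[(1.11+0.867·6.36)/(1.11+0.867·1.83)] = 1.280·ln(6.624/2.698) = 1.150 mol/dm³.
Then C_S = (C_{R0}−C_R) − C_T = 4.528 − 1.150 = 3.378 mol/dm³.
S̃_{S/T} = C_S/C_T = 3.378/1.150 = 2.94.

2.94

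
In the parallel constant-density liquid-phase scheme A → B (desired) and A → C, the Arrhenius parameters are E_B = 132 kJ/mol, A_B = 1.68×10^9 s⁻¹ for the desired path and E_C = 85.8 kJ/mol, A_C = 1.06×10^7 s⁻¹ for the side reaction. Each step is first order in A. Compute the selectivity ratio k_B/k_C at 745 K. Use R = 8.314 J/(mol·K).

With equal orders, S_{B/C} = k_B/k_C = (A_B/A_C)·exp[(E_C−E_B)/(RT)].
(E_C−E_B)/(RT) = (85.8−132)×10³/(8.314×745) = -46200/6194 = -7.459.
k_B/k_C = (1.68×10^9/1.06×10^7)·exp(-7.459) = 158.5 × 5.763×10^-4 = 0.0913.

0.0913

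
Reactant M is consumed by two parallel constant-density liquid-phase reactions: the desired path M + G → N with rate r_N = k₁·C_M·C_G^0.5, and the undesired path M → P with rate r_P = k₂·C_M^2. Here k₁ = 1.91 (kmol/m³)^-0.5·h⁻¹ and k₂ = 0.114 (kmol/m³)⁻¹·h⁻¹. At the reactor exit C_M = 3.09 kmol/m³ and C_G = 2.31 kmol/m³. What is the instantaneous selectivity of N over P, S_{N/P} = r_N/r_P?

S_{N/P} = r_N/r_P = (k₁·C_M·C_G^0.5)/(k₂·C_M^2) = (k₁/k₂)·C_M⁻¹·C_G^0.5.
= (1.91×3.090×2.310^0.5) / (0.114×3.090^2) = 8.970/1.088 = 8.24.
The undesired path is higher order in M, so low C_M (CSTR or dilute feed) favours N.

8.24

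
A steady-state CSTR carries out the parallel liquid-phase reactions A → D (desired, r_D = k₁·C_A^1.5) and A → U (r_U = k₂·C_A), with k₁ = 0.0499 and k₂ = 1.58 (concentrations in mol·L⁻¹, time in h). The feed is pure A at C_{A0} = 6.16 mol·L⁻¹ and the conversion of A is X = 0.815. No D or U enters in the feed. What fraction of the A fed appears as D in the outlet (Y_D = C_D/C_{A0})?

0.0266

Exit C_A = C_{A0}(1−X) = 6.16×0.185 = 1.140 mol·L⁻¹.
A CSTR operates uniformly at the exit composition, giving r_D = 0.06071 and r_U = 1.801 (each k·C_A^n at C_A = 1.140).
Fraction of consumed A going to D: r_D/(r_D+r_U) = 0.03262.
C_D = 0.03262·C_{A0}·X = 0.03262×6.16×0.815 = 0.164 mol·L⁻¹; Y_D = C_D/C_{A0} = 0.0266.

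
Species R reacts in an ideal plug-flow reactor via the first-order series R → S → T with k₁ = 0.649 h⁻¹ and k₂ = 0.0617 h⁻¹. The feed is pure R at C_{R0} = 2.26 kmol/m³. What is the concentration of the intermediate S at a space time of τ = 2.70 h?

1.68 kmol/m³

Solving the coupled first-order balances gives C_S(τ) = [k₁/(k₂−k₁)]·C_{R0}·(e^(−k₁τ) − e^(−k₂τ)).
e^(−k₁τ) = e^(−0.649×2.70) = e^(−1.752) = 0.1734; e^(−k₂τ) = e^(−0.1666) = 0.8465.
C_S = 0.649×2.26/(0.0617−0.649) × (0.1734−0.8465) = (-2.497)×(-0.6732) = 1.681 kmol/m³.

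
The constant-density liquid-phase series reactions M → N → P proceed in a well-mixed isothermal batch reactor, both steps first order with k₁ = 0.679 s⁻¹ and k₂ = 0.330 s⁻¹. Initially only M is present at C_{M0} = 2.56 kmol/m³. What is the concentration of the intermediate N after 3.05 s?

1.19 kmol/m³

For first-order series with pure M initially, C_N(t) = k₁C_{M0}/(k₂−k₁)·(e^(−k₁t) − e^(−k₂t)).
e^(−k₁t) = e^(−0.679×3.05) = e^(−2.071) = 0.1261; e^(−k₂t) = e^(−1.006) = 0.3655.
C_N = 0.679×2.56/(0.330−0.679) × (0.1261−0.3655) = (-4.981)×(-0.2394) = 1.193 kmol/m³.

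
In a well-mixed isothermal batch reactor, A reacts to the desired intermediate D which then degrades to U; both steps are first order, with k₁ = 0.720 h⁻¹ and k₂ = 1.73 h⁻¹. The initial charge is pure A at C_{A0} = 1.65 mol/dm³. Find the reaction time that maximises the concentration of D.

0.868 h

The intermediate peaks when r₁ = r₂, i.e. k₁e^(−k₁t) = k₂e^(−k₂t), giving t_opt = ln(k₂/k₁)/(k₂−k₁).
= ln(1.73/0.720)/(1.73−0.720) = ln(2.403)/1.010 = 0.8766/1.010 = 0.868 h.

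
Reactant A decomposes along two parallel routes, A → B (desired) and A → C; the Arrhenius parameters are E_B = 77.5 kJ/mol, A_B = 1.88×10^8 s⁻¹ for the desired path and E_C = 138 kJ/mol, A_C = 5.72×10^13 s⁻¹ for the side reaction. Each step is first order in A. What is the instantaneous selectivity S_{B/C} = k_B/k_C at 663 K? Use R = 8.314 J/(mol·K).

With equal orders, S_{B/C} = k_B/k_C = (A_B/A_C)·exp[(E_C−E_B)/(RT)].
(E_C−E_B)/(RT) = (138−77.5)×10³/(8.314×663) = 60500/5512 = 10.98.
k_B/k_C = (1.88×10^8/5.72×10^13)·exp(10.98) = 3.287×10^-6 × 58436 = 0.192.
Since E_B < E_C, lowering the temperature improves selectivity toward B.

0.192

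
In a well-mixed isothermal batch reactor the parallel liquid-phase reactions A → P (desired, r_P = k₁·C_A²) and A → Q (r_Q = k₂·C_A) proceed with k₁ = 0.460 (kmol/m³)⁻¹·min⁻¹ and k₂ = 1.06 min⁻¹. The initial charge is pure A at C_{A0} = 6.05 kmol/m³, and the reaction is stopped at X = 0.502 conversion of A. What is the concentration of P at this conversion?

2.00 kmol/m³

C_A = C_{A0}(1−X) = 3.013 kmol/m³.
Along a PFR/batch, dC_Q/dC_A = −r_Q/(r_P+r_Q) = −k₂/(k₂+k₁·C_A).
Integrating from C_{A0} to C_A: C_Q = (1.06/0.460)·ln[(1.06+0.460·6.05)/(1.06+0.460·3.01)] = 2.304·ln(3.843/2.446) = 1.041 kmol/m³.
Then C_P = (C_{A0}−C_A) − C_Q = 3.037 − 1.041 = 1.996 kmol/m³.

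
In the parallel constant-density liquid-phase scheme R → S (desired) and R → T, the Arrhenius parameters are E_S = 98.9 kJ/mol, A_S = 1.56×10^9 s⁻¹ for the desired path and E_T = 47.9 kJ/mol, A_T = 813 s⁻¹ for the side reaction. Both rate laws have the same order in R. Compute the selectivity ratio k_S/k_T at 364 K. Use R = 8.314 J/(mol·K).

Since both paths have the same order in R, the concentration cancels and S_{S/T} = k_S/k_T = (A_S/A_T)·exp[(E_T−E_S)/(RT)].
(E_T−E_S)/(RT) = (47.9−98.9)×10³/(8.314×364) = -51000/3026 = -16.85.
k_S/k_T = (1.56×10^9/813)·exp(-16.85) = 1.919×10^6 × 4.799×10^-8 = 0.0921.

0.0921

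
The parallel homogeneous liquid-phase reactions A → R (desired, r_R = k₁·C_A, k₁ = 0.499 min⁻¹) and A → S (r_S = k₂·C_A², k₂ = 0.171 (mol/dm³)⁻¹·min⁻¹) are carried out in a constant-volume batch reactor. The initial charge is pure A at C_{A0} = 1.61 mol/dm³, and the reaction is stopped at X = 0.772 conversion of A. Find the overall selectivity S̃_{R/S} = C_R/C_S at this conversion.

3.05

C_A = C_{A0}(1−X) = 0.3671 mol/dm³.
Along a PFR/batch, dC_R/dC_A = −r_R/(r_R+r_S) = −k₁/(k₁+k₂·C_A).
Integrating from C_{A0} to C_A: C_R = (0.499/0.171)·ln[(0.499+0.171·1.61)/(0.499+0.171·0.367)] = 2.918·ln(0.7743/0.5618) = 0.9364 mol/dm³.
C_S = (C_{A0}−C_A)−C_R = 0.3066 mol/dm³; S̃_{R/S} = 0.9364/0.3066 = 3.05.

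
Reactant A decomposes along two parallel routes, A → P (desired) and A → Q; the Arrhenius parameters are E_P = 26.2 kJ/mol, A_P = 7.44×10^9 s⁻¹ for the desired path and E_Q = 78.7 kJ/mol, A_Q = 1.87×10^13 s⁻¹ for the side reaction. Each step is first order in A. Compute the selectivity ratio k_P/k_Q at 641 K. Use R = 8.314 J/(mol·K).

7.55

Since both paths have the same order in A, the concentration cancels and S_{P/Q} = k_P/k_Q = (A_P/A_Q)·exp[(E_Q−E_P)/(RT)].
(E_Q−E_P)/(RT) = (78.7−26.2)×10³/(8.314×641) = 52500/5329 = 9.851.
k_P/k_Q = (7.44×10^9/1.87×10^13)·exp(9.851) = 3.979×10^-4 × 18982 = 7.55.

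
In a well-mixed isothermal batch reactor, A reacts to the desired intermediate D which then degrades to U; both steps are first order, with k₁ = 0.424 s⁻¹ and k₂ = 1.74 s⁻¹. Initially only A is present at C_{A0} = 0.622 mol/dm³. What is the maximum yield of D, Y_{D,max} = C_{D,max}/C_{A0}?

Evaluating C_D at t_opt = ln(k₂/k₁)/(k₂−k₁) gives C_{D,max}/C_{A0} = (k₁/k₂)^[k₂/(k₂−k₁)].
= (0.424/1.74)^(1.74/(1.74−0.424)) = (0.2437)^(1.322) = 0.1546.

0.155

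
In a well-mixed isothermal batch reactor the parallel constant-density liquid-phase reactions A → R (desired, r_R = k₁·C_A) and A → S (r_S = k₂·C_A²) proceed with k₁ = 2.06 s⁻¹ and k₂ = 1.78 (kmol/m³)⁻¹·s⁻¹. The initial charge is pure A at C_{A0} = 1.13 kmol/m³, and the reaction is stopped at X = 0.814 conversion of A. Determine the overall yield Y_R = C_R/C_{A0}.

0.527

C_A = C_{A0}(1−X) = 0.2102 kmol/m³.
Along a PFR/batch, dC_R/dC_A = −r_R/(r_R+r_S) = −k₁/(k₁+k₂·C_A).
Integrating from C_{A0} to C_A: C_R = (2.06/1.78)·ln[(2.06+1.78·1.13)/(2.06+1.78·0.210)] = 1.157·ln(4.071/2.434) = 0.5953 kmol/m³.
Y_R = C_R/C_{A0} = 0.5953/1.13 = 0.527.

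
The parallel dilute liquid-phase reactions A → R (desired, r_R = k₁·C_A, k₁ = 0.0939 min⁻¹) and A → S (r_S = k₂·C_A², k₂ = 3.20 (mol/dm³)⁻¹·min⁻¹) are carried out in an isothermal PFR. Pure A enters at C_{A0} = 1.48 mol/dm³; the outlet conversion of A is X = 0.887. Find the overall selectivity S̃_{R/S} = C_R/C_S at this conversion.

0.0477

C_A = C_{A0}(1−X) = 0.1672 mol/dm³.
Along a PFR/batch, dC_R/dC_A = −r_R/(r_R+r_S) = −k₁/(k₁+k₂·C_A).
Integrating from C_{A0} to C_A: C_R = (0.0939/3.20)·ln[(0.0939+3.20·1.48)/(0.0939+3.20·0.167)] = 0.02934·ln(4.830/0.6291) = 0.05981 mol/dm³.
C_S = (C_{A0}−C_A)−C_R = 1.253 mol/dm³; S̃_{R/S} = 0.05981/1.253 = 0.0477.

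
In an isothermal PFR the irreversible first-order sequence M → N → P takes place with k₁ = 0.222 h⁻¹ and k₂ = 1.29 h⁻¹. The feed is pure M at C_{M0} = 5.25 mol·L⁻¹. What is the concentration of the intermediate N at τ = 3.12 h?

For first-order series with pure M initially, C_N(τ) = k₁C_{M0}/(k₂−k₁)·(e^(−k₁τ) − e^(−k₂τ)).
e^(−k₁τ) = e^(−0.222×3.12) = e^(−0.6926) = 0.5003; e^(−k₂τ) = e^(−4.025) = 0.01787.
C_N = 0.222×5.25/(1.29−0.222) × (0.5003−0.01787) = 1.091×0.4824 = 0.5264 mol·L⁻¹.

0.526 mol·L⁻¹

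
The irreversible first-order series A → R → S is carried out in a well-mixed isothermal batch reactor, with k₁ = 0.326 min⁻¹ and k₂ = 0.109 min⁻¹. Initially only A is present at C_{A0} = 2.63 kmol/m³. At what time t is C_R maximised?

For first-order series the maximum of C_R occurs at t_opt = ln(k₂/k₁)/(k₂−k₁).
= ln(0.109/0.326)/(0.109−0.326) = ln(0.3344)/-0.2170 = -1.096/-0.2170 = 5.05 min.

5.05 min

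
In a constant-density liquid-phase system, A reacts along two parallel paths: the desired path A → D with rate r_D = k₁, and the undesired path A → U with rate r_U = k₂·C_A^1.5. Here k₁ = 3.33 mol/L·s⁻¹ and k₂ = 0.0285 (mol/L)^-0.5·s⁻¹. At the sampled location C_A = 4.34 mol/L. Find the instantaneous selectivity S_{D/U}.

S_{D/U} = r_D/r_U = (k₁)/(k₂·C_A^1.5) = (k₁/k₂)·C_A^-1.5.
= (3.33) / (0.0285×4.340^1.5) = 3.330/0.2577 = 12.9.

12.9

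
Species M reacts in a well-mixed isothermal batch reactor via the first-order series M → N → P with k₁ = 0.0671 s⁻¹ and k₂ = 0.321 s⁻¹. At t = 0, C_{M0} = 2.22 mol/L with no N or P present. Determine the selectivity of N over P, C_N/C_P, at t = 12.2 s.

The intermediate concentration in a first-order A→B→C sequence is C_N = k₁C_{M0}(e^(−k₁t) − e^(−k₂t))/(k₂−k₁).
e^(−k₁t) = e^(−0.0671×12.2) = e^(−0.8186) = 0.4410; e^(−k₂t) = e^(−3.916) = 0.01992.
C_N = 0.0671×2.22/(0.321−0.0671) × (0.4410−0.01992) = 0.5867×0.4211 = 0.2471 mol/L.
C_M = C_{M0}e^(−k₁t) = 0.9791 mol/L, so C_P = C_{M0}−C_M−C_N = 0.9938 mol/L; C_N/C_P = 0.249.

0.249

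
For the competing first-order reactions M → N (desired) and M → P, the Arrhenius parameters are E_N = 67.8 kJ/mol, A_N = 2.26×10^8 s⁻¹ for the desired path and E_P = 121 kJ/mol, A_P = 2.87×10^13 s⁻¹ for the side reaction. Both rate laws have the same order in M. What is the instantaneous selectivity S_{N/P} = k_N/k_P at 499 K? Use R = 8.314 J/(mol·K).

2.92

With equal orders, S_{N/P} = k_N/k_P = (A_N/A_P)·exp[(E_P−E_N)/(RT)].
(E_P−E_N)/(RT) = (121−67.8)×10³/(8.314×499) = 53200/4149 = 12.82.
k_N/k_P = (2.26×10^8/2.87×10^13)·exp(12.82) = 7.875×10^-6 × 3.708×10^5 = 2.92.
Since E_N < E_P, lowering the temperature improves selectivity toward N.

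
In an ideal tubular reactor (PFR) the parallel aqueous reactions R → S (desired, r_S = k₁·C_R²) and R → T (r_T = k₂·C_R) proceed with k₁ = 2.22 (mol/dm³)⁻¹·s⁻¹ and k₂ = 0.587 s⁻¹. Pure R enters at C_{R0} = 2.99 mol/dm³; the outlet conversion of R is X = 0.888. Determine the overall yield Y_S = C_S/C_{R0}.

0.738

C_R = C_{R0}(1−X) = 0.3349 mol/dm³.
Along a PFR/batch, dC_T/dC_R = −r_T/(r_S+r_T) = −k₂/(k₂+k₁·C_R).
Integrating from C_{R0} to C_R: C_T = (0.587/2.22)·ln[(0.587+2.22·2.99)/(0.587+2.22·0.335)] = 0.2644·ln(7.225/1.330) = 0.4474 mol/dm³.
Then C_S = (C_{R0}−C_R) − C_T = 2.655 − 0.4474 = 2.208 mol/dm³.
Y_S = C_S/C_{R0} = 2.208/2.99 = 0.738.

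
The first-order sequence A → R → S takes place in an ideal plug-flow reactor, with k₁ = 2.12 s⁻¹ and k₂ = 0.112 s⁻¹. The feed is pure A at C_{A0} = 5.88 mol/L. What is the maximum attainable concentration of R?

At the optimum, C_{R,max}/C_{A0} = (k₁/k₂)^[k₂/(k₂−k₁)].
= (2.12/0.112)^(0.112/(0.112−2.12)) = (18.93)^(-0.05578) = 0.8487.
C_{R,max} = 0.8487×5.88 = 4.99 mol/L.

4.99 mol/L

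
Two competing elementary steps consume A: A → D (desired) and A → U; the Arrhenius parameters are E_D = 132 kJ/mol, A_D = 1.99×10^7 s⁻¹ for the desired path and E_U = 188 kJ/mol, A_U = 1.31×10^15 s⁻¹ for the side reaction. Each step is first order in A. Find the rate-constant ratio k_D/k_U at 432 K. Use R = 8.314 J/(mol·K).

k_D/k_U = (A_D/A_U)·exp[−(E_D−E_U)/(RT)] = (A_D/A_U)·exp[(E_U−E_D)/(RT)].
(E_U−E_D)/(RT) = (188−132)×10³/(8.314×432) = 56000/3592 = 15.59.
k_D/k_U = (1.99×10^7/1.31×10^15)·exp(15.59) = 1.519×10^-8 × 5.907×10^6 = 0.0897.
Since E_D < E_U, lowering the temperature improves selectivity toward D.

0.0897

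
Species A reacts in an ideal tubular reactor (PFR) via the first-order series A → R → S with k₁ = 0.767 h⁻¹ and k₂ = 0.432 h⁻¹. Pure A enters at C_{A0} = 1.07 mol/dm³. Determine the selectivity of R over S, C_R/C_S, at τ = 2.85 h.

0.863

Solving the coupled first-order balances gives C_R(τ) = [k₁/(k₂−k₁)]·C_{A0}·(e^(−k₁τ) − e^(−k₂τ)).
e^(−k₁τ) = e^(−0.767×2.85) = e^(−2.186) = 0.1124; e^(−k₂τ) = e^(−1.231) = 0.2919.
C_R = 0.767×1.07/(0.432−0.767) × (0.1124−0.2919) = (-2.450)×(-0.1796) = 0.4399 mol/dm³.
C_A = C_{A0}e^(−k₁τ) = 0.1202 mol/dm³, so C_S = C_{A0}−C_A−C_R = 0.5098 mol/dm³; C_R/C_S = 0.863.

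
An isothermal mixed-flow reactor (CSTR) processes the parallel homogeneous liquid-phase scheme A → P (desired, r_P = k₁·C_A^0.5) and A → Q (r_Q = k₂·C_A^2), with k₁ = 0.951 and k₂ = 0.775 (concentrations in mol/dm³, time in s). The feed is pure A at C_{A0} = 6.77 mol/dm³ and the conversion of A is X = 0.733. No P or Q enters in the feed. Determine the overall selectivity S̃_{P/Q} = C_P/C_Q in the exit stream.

0.505

Exit C_A = C_{A0}(1−X) = 6.77×0.267 = 1.808 mol/dm³.
A CSTR operates uniformly at the exit composition, giving r_P = 1.279 and r_Q = 2.532 (each k·C_A^n at C_A = 1.808).
Overall selectivity = C_P/C_Q = r_Pτ/(r_Qτ) = r_P/r_Q = 0.505.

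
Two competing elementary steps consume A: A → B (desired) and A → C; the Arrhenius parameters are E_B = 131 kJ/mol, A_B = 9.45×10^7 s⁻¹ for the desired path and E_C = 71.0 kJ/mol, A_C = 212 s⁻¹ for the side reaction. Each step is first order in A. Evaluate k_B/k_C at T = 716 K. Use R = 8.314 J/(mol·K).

18.7

With equal orders, S_{B/C} = k_B/k_C = (A_B/A_C)·exp[(E_C−E_B)/(RT)].
(E_C−E_B)/(RT) = (71.0−131)×10³/(8.314×716) = -60000/5953 = -10.08.
k_B/k_C = (9.45×10^7/212)·exp(-10.08) = 4.458×10^5 × 4.194×10^-5 = 18.7.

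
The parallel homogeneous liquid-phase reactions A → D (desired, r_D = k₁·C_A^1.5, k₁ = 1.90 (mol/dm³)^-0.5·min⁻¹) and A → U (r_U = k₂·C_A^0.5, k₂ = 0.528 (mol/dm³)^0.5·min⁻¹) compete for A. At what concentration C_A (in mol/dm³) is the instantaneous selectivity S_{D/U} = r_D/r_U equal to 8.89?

2.47 mol/dm³

S_{D/U} = (k₁/k₂)·C_A ⇒ C_A = S·k₂/k₁.
= 8.89×0.528/1.90 = 2.47 mol/dm³.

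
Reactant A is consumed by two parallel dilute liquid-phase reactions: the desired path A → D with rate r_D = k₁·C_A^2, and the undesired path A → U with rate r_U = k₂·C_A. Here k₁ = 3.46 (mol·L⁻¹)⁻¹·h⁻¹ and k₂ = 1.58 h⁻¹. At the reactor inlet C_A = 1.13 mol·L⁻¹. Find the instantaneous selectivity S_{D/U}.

2.47

S_{D/U} = r_D/r_U = (k₁·C_A^2)/(k₂·C_A) = (k₁/k₂)·C_A.
= (3.46×1.130^2) / (1.58×1.130) = 4.418/1.785 = 2.47.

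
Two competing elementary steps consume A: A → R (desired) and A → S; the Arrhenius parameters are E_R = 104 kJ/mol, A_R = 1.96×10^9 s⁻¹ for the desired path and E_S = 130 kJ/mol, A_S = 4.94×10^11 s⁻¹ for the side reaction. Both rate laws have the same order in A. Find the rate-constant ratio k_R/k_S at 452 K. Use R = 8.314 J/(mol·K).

Since both paths have the same order in A, the concentration cancels and S_{R/S} = k_R/k_S = (A_R/A_S)·exp[(E_S−E_R)/(RT)].
(E_S−E_R)/(RT) = (130−104)×10³/(8.314×452) = 26000/3758 = 6.919.
k_R/k_S = (1.96×10^9/4.94×10^11)·exp(6.919) = 0.003968 × 1011 = 4.01.

4.01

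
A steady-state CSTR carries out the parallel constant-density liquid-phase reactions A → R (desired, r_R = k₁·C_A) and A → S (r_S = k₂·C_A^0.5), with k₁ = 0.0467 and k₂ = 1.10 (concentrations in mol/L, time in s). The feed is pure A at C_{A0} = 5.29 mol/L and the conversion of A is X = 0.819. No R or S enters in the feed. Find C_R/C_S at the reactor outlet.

Exit C_A = C_{A0}(1−X) = 5.29×0.181 = 0.9575 mol/L.
In a CSTR the entire volume is at exit conditions, so r_R = 0.0467×0.9575 = 0.04471 and r_S = 1.10×0.9575^0.5 = 1.076.
Overall selectivity = C_R/C_S = r_Rτ/(r_Sτ) = r_R/r_S = 0.0415.

0.0415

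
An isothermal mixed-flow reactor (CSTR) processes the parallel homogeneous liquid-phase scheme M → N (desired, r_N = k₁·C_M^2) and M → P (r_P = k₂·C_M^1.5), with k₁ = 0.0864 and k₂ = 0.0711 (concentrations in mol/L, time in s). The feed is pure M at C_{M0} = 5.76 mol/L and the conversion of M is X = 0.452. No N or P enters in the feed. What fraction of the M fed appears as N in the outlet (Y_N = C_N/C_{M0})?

0.309

Exit C_M = C_{M0}(1−X) = 5.76×0.548 = 3.156 mol/L.
Rates in a CSTR are evaluated at the outlet concentration: r_N = 0.0864×3.156^2 = 0.8608, r_P = 0.0711×3.156^1.5 = 0.3987.
Fraction of consumed M going to N: r_N/(r_N+r_P) = 0.6834.
C_N = 0.6834·C_{M0}·X = 0.6834×5.76×0.452 = 1.78 mol/L; Y_N = C_N/C_{M0} = 0.309.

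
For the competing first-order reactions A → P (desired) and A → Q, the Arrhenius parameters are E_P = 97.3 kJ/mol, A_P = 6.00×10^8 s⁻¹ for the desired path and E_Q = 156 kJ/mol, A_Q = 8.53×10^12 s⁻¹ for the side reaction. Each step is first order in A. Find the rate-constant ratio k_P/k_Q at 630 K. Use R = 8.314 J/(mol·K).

5.18

With equal orders, S_{P/Q} = k_P/k_Q = (A_P/A_Q)·exp[(E_Q−E_P)/(RT)].
(E_Q−E_P)/(RT) = (156−97.3)×10³/(8.314×630) = 58700/5238 = 11.21.
k_P/k_Q = (6.00×10^8/8.53×10^12)·exp(11.21) = 7.034×10^-5 × 73641 = 5.18.
Since E_P < E_Q, lowering the temperature improves selectivity toward P.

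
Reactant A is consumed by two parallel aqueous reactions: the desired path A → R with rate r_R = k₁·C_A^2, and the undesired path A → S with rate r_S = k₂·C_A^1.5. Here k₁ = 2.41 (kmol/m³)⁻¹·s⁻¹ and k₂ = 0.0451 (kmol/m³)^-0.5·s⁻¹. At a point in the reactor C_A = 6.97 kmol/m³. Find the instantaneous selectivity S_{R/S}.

141

S_{R/S} = r_R/r_S = (k₁·C_A^2)/(k₂·C_A^1.5) = (k₁/k₂)·C_A^0.5.
= (2.41×6.970^2) / (0.0451×6.970^1.5) = 117.1/0.8299 = 141.
Since the desired path is higher order in A, keeping C_A high (PFR or concentrated feed) favours R.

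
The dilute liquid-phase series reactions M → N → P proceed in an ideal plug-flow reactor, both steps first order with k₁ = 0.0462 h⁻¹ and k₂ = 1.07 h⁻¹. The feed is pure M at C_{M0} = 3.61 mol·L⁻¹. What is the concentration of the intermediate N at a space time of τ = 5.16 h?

0.128 mol·L⁻¹

The intermediate concentration in a first-order A→B→C sequence is C_N = k₁C_{M0}(e^(−k₁τ) − e^(−k₂τ))/(k₂−k₁).
e^(−k₁τ) = e^(−0.0462×5.16) = e^(−0.2384) = 0.7879; e^(−k₂τ) = e^(−5.521) = 0.004001.
C_N = 0.0462×3.61/(1.07−0.0462) × (0.7879−0.004001) = 0.1629×0.7839 = 0.1277 mol·L⁻¹.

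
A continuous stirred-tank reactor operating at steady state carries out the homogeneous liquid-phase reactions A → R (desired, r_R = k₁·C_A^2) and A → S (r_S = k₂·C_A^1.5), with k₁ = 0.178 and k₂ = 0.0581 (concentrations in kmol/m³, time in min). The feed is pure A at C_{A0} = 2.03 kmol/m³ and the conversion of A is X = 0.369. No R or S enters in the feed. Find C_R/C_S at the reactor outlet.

3.47

Exit C_A = C_{A0}(1−X) = 2.03×0.631 = 1.281 kmol/m³.
A CSTR operates uniformly at the exit composition, giving r_R = 0.2921 and r_S = 0.08423 (each k·C_A^n at C_A = 1.281).
Overall selectivity = C_R/C_S = r_Rτ/(r_Sτ) = r_R/r_S = 3.47.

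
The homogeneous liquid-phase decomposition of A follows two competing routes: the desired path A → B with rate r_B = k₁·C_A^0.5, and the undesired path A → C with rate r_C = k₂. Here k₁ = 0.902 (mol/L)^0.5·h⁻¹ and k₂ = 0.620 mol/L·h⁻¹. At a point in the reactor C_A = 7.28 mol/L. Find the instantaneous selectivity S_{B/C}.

S_{B/C} = r_B/r_C = (k₁·C_A^0.5)/(k₂) = (k₁/k₂)·C_A^0.5.
= (0.902×7.280^0.5) / (0.620) = 2.434/0.6200 = 3.93.

3.93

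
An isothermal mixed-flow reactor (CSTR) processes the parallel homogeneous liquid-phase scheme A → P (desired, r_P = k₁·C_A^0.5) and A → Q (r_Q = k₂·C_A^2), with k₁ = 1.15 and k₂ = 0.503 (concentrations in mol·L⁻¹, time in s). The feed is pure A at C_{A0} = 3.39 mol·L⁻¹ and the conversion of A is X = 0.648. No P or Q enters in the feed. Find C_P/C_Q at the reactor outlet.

1.75

Exit C_A = C_{A0}(1−X) = 3.39×0.352 = 1.193 mol·L⁻¹.
In a CSTR the entire volume is at exit conditions, so r_P = 1.15×1.193^0.5 = 1.256 and r_Q = 0.503×1.193^2 = 0.7162.
Overall selectivity = C_P/C_Q = r_Pτ/(r_Qτ) = r_P/r_Q = 1.75.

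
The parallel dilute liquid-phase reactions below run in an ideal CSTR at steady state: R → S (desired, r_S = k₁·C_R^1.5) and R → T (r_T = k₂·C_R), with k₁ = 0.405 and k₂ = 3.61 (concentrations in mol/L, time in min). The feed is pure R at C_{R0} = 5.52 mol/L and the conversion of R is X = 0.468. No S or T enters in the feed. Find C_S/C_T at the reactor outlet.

0.192

Exit C_R = C_{R0}(1−X) = 5.52×0.532 = 2.937 mol/L.
A CSTR operates uniformly at the exit composition, giving r_S = 2.038 and r_T = 10.60 (each k·C_R^n at C_R = 2.937).
Overall selectivity = C_S/C_T = r_Sτ/(r_Tτ) = r_S/r_T = 0.192.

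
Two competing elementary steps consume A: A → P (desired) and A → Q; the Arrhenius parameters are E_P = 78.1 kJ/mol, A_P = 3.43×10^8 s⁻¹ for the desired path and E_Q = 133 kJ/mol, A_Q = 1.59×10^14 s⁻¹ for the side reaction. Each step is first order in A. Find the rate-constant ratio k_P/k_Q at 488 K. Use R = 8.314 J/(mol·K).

k_P/k_Q = (A_P/A_Q)·exp[−(E_P−E_Q)/(RT)] = (A_P/A_Q)·exp[(E_Q−E_P)/(RT)].
(E_Q−E_P)/(RT) = (133−78.1)×10³/(8.314×488) = 54900/4057 = 13.53.
k_P/k_Q = (3.43×10^8/1.59×10^14)·exp(13.53) = 2.157×10^-6 × 7.527×10^5 = 1.62.
Since E_P < E_Q, lowering the temperature improves selectivity toward P.

1.62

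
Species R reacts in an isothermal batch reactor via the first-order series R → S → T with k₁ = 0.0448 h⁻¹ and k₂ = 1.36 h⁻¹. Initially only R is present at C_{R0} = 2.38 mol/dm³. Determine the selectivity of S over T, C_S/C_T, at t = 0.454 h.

2.93

For first-order series with pure R initially, C_S(t) = k₁C_{R0}/(k₂−k₁)·(e^(−k₁t) − e^(−k₂t)).
e^(−k₁t) = e^(−0.0448×0.454) = e^(−0.02034) = 0.9799; e^(−k₂t) = e^(−0.6174) = 0.5393.
C_S = 0.0448×2.38/(1.36−0.0448) × (0.9799−0.5393) = 0.08107×0.4405 = 0.03572 mol/dm³.
C_R = C_{R0}e^(−k₁t) = 2.332 mol/dm³, so C_T = C_{R0}−C_R−C_S = 0.01220 mol/dm³; C_S/C_T = 2.93.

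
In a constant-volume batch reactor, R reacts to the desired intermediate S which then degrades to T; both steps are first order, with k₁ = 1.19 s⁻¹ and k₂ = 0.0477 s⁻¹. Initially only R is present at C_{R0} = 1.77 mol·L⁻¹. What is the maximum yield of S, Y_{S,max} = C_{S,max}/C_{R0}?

0.874

At the optimum, C_{S,max}/C_{R0} = (k₁/k₂)^[k₂/(k₂−k₁)].
= (1.19/0.0477)^(0.0477/(0.0477−1.19)) = (24.95)^(-0.04176) = 0.8743.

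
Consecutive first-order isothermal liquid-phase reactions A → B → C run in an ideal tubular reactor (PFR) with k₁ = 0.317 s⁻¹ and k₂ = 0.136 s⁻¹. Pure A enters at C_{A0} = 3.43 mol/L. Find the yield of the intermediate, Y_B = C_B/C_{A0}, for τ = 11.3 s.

0.328

Solving the coupled first-order balances gives C_B(τ) = [k₁/(k₂−k₁)]·C_{A0}·(e^(−k₁τ) − e^(−k₂τ)).
e^(−k₁τ) = e^(−0.317×11.3) = e^(−3.582) = 0.02782; e^(−k₂τ) = e^(−1.537) = 0.2151.
C_B = 0.317×3.43/(0.136−0.317) × (0.02782−0.2151) = (-6.007)×(-0.1873) = 1.125 mol/L.
Y_B = C_B/C_{A0} = 1.125/3.43 = 0.328.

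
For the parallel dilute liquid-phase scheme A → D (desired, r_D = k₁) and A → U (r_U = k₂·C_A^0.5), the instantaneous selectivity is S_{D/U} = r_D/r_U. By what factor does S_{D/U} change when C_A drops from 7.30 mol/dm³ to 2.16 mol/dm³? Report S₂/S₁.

1.84

S_{D/U} = (k₁/k₂)·C_A^-0.5, so S₂/S₁ = (C_{A,2}/C_{A,1})^-0.5.
= (2.16/7.30)^(-0.5) = (0.2959)^(-0.5) = 1.84.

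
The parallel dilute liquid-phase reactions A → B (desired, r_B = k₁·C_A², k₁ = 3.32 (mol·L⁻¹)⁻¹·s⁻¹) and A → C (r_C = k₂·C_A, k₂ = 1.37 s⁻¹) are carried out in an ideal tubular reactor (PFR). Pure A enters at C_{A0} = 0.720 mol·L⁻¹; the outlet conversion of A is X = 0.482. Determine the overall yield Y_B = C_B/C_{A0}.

C_A = C_{A0}(1−X) = 0.3730 mol·L⁻¹.
Along a PFR/batch, dC_C/dC_A = −r_C/(r_B+r_C) = −k₂/(k₂+k₁·C_A).
Integrating from C_{A0} to C_A: C_C = (1.37/3.32)·ln[(1.37+3.32·0.720)/(1.37+3.32·0.373)] = 0.4127·ln(3.760/2.608) = 0.1510 mol·L⁻¹.
Then C_B = (C_{A0}−C_A) − C_C = 0.3470 − 0.1510 = 0.1961 mol·L⁻¹.
Y_B = C_B/C_{A0} = 0.1961/0.720 = 0.272.

0.272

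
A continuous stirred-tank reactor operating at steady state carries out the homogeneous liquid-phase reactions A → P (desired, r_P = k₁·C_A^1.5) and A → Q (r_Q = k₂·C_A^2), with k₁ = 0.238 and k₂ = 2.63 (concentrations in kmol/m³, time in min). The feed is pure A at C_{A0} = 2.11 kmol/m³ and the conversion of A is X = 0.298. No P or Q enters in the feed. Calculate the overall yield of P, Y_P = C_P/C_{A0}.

Exit C_A = C_{A0}(1−X) = 2.11×0.702 = 1.481 kmol/m³.
A CSTR operates uniformly at the exit composition, giving r_P = 0.4290 and r_Q = 5.770 (each k·C_A^n at C_A = 1.481).
Fraction of consumed A going to P: r_P/(r_P+r_Q) = 0.06921.
C_P = 0.06921·C_{A0}·X = 0.06921×2.11×0.298 = 0.0435 kmol/m³; Y_P = C_P/C_{A0} = 0.0206.

0.0206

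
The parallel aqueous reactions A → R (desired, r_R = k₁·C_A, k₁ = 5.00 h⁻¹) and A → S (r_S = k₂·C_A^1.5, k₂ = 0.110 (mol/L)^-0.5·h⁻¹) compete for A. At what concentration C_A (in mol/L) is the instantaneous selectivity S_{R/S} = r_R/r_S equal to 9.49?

S_{R/S} = (k₁/k₂)·C_A^-0.5 ⇒ C_A = (S·k₂/k₁)^(-2).
= (9.49×0.110/5.00)^(-2) = (0.2088)^(-2) = 22.9 mol/L.

22.9 mol/L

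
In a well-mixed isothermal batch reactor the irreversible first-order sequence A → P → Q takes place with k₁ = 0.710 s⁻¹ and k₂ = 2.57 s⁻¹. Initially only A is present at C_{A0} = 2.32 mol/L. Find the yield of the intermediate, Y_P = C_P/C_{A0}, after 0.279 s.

For first-order series with pure A initially, C_P(t) = k₁C_{A0}/(k₂−k₁)·(e^(−k₁t) − e^(−k₂t)).
e^(−k₁t) = e^(−0.710×0.279) = e^(−0.1981) = 0.8203; e^(−k₂t) = e^(−0.7170) = 0.4882.
C_P = 0.710×2.32/(2.57−0.710) × (0.8203−0.4882) = 0.8856×0.3321 = 0.2941 mol/L.
Y_P = C_P/C_{A0} = 0.2941/2.32 = 0.127.

0.127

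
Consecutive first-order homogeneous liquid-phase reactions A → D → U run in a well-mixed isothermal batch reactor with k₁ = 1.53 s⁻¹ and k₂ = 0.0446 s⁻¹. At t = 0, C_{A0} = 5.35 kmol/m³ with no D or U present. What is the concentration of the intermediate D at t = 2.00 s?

The intermediate concentration in a first-order A→B→C sequence is C_D = k₁C_{A0}(e^(−k₁t) − e^(−k₂t))/(k₂−k₁).
e^(−k₁t) = e^(−1.53×2.00) = e^(−3.060) = 0.04689; e^(−k₂t) = e^(−0.08920) = 0.9147.
C_D = 1.53×5.35/(0.0446−1.53) × (0.04689−0.9147) = (-5.511)×(-0.8678) = 4.782 kmol/m³.

4.78 kmol/m³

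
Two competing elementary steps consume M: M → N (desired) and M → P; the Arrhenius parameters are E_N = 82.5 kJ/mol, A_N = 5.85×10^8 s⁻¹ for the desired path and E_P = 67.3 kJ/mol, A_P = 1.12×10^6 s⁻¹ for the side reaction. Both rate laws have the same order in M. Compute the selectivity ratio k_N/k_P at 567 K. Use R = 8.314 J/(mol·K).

With equal orders, S_{N/P} = k_N/k_P = (A_N/A_P)·exp[(E_P−E_N)/(RT)].
(E_P−E_N)/(RT) = (67.3−82.5)×10³/(8.314×567) = -15200/4714 = -3.224.
k_N/k_P = (5.85×10^8/1.12×10^6)·exp(-3.224) = 522.3 × 0.03978 = 20.8.

20.8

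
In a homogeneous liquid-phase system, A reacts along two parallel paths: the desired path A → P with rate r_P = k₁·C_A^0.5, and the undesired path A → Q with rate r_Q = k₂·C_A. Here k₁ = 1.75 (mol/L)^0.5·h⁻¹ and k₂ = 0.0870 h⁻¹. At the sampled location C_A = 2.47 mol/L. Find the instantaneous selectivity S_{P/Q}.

12.8

S_{P/Q} = r_P/r_Q = (k₁·C_A^0.5)/(k₂·C_A) = (k₁/k₂)·C_A^-0.5.
= (1.75×2.470^0.5) / (0.0870×2.470) = 2.750/0.2149 = 12.8.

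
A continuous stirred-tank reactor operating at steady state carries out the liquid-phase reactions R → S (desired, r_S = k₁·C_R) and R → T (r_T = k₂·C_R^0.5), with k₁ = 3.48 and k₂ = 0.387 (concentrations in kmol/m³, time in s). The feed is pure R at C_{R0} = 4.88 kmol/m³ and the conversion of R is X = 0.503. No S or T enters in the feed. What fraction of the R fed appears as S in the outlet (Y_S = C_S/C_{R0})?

0.469

Exit C_R = C_{R0}(1−X) = 4.88×0.497 = 2.425 kmol/m³.
A CSTR operates uniformly at the exit composition, giving r_S = 8.440 and r_T = 0.6027 (each k·C_R^n at C_R = 2.425).
Fraction of consumed R going to S: r_S/(r_S+r_T) = 0.9334.
C_S = 0.9334·C_{R0}·X = 0.9334×4.88×0.503 = 2.29 kmol/m³; Y_S = C_S/C_{R0} = 0.469.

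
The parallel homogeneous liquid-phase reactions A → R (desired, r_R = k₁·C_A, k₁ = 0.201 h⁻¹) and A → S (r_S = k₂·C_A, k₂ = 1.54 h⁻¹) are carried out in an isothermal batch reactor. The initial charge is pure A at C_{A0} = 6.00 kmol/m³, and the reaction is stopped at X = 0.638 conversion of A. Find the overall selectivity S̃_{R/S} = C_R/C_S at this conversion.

C_A = C_{A0}(1−X) = 2.172 kmol/m³.
Both paths are first order in A, so the instantaneous fraction to R is constant: dC_R/d(−C_A) = k₁/(k₁+k₂) = 0.1155.
C_R = 0.1155·(C_{A0}−C_A) = 0.1155×3.828 = 0.442 kmol/m³.
C_S = (C_{A0}−C_A)−C_R = 3.386 kmol/m³; S̃_{R/S} = 0.4419/3.386 = 0.131.

0.131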